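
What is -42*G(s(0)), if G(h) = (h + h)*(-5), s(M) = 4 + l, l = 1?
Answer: 2100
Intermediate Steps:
s(M) = 5 (s(M) = 4 + 1 = 5)
G(h) = -10*h (G(h) = (2*h)*(-5) = -10*h)
-42*G(s(0)) = -(-420)*5 = -42*(-50) = 2100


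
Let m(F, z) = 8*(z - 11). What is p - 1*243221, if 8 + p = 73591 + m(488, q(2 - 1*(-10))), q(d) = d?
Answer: -169630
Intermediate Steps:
m(F, z) = -88 + 8*z (m(F, z) = 8*(-11 + z) = -88 + 8*z)
p = 73591 (p = -8 + (73591 + (-88 + 8*(2 - 1*(-10)))) = -8 + (73591 + (-88 + 8*(2 + 10))) = -8 + (73591 + (-88 + 8*12)) = -8 + (73591 + (-88 + 96)) = -8 + (73591 + 8) = -8 + 73599 = 73591)
p - 1*243221 = 73591 - 1*243221 = 73591 - 243221 = -169630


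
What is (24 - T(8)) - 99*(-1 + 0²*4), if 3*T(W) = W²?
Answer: 305/3 ≈ 101.67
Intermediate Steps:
T(W) = W²/3
(24 - T(8)) - 99*(-1 + 0²*4) = (24 - 8²/3) - 99*(-1 + 0²*4) = (24 - 64/3) - 99*(-1 + 0*4) = (24 - 1*64/3) - 99*(-1 + 0) = (24 - 64/3) - 99*(-1) = 8/3 + 99 = 305/3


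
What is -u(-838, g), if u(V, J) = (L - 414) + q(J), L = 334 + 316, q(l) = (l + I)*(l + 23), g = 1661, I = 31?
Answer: -2849564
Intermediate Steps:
q(l) = (23 + l)*(31 + l) (q(l) = (l + 31)*(l + 23) = (31 + l)*(23 + l) = (23 + l)*(31 + l))
L = 650
u(V, J) = 949 + J² + 54*J (u(V, J) = (650 - 414) + (713 + J² + 54*J) = 236 + (713 + J² + 54*J) = 949 + J² + 54*J)
-u(-838, g) = -(949 + 1661² + 54*1661) = -(949 + 2758921 + 89694) = -1*2849564 = -2849564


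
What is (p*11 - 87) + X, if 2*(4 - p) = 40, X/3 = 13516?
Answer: 40285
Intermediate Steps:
X = 40548 (X = 3*13516 = 40548)
p = -16 (p = 4 - ½*40 = 4 - 20 = -16)
(p*11 - 87) + X = (-16*11 - 87) + 40548 = (-176 - 87) + 40548 = -263 + 40548 = 40285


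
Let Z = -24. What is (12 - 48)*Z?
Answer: 864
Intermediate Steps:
(12 - 48)*Z = (12 - 48)*(-24) = -36*(-24) = 864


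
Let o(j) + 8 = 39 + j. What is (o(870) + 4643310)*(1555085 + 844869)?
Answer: 11145892766294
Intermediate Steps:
o(j) = 31 + j (o(j) = -8 + (39 + j) = 31 + j)
(o(870) + 4643310)*(1555085 + 844869) = ((31 + 870) + 4643310)*(1555085 + 844869) = (901 + 4643310)*2399954 = 4644211*2399954 = 11145892766294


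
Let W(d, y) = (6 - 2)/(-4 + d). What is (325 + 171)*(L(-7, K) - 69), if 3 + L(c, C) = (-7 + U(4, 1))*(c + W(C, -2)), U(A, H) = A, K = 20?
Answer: -25668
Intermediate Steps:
W(d, y) = 4/(-4 + d)
L(c, C) = -3 - 12/(-4 + C) - 3*c (L(c, C) = -3 + (-7 + 4)*(c + 4/(-4 + C)) = -3 - 3*(c + 4/(-4 + C)) = -3 + (-12/(-4 + C) - 3*c) = -3 - 12/(-4 + C) - 3*c)
(325 + 171)*(L(-7, K) - 69) = (325 + 171)*(3*(-4 + (-1 - 1*(-7))*(-4 + 20))/(-4 + 20) - 69) = 496*(3*(-4 + (-1 + 7)*16)/16 - 69) = 496*(3*(1/16)*(-4 + 6*16) - 69) = 496*(3*(1/16)*(-4 + 96) - 69) = 496*(3*(1/16)*92 - 69) = 496*(69/4 - 69) = 496*(-207/4) = -25668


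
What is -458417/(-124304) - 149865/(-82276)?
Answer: 14086384013/2556808976 ≈ 5.5094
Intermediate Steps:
-458417/(-124304) - 149865/(-82276) = -458417*(-1/124304) - 149865*(-1/82276) = 458417/124304 + 149865/82276 = 14086384013/2556808976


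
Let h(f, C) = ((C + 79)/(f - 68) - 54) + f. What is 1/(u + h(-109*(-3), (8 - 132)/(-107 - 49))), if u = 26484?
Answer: 10101/270275569 ≈ 3.7373e-5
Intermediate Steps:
h(f, C) = -54 + f + (79 + C)/(-68 + f) (h(f, C) = ((79 + C)/(-68 + f) - 54) + f = (-54 + (79 + C)/(-68 + f)) + f = -54 + f + (79 + C)/(-68 + f))
1/(u + h(-109*(-3), (8 - 132)/(-107 - 49))) = 1/(26484 + (3751 + (8 - 132)/(-107 - 49) + (-109*(-3))² - (-13298)*(-3))/(-68 - 109*(-3))) = 1/(26484 + (3751 - 124/(-156) + 327² - 122*327)/(-68 + 327)) = 1/(26484 + (3751 - 124*(-1/156) + 106929 - 39894)/259) = 1/(26484 + (3751 + 31/39 + 106929 - 39894)/259) = 1/(26484 + (1/259)*(2760685/39)) = 1/(26484 + 2760685/10101) = 1/(270275569/10101) = 10101/270275569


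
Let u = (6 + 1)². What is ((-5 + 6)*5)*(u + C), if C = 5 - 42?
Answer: 60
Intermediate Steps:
u = 49 (u = 7² = 49)
C = -37
((-5 + 6)*5)*(u + C) = ((-5 + 6)*5)*(49 - 37) = (1*5)*12 = 5*12 = 60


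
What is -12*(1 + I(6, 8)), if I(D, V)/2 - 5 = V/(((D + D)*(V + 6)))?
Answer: -932/7 ≈ -133.14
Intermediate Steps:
I(D, V) = 10 + V/(D*(6 + V)) (I(D, V) = 10 + 2*(V/(((D + D)*(V + 6)))) = 10 + 2*(V/(((2*D)*(6 + V)))) = 10 + 2*(V/((2*D*(6 + V)))) = 10 + 2*(V*(1/(2*D*(6 + V)))) = 10 + 2*(V/(2*D*(6 + V))) = 10 + V/(D*(6 + V)))
-12*(1 + I(6, 8)) = -12*(1 + (8 + 60*6 + 10*6*8)/(6*(6 + 8))) = -12*(1 + (1/6)*(8 + 360 + 480)/14) = -12*(1 + (1/6)*(1/14)*848) = -12*(1 + 212/21) = -12*233/21 = -932/7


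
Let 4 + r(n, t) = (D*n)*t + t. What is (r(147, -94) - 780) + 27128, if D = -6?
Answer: 109158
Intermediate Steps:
r(n, t) = -4 + t - 6*n*t (r(n, t) = -4 + ((-6*n)*t + t) = -4 + (-6*n*t + t) = -4 + (t - 6*n*t) = -4 + t - 6*n*t)
(r(147, -94) - 780) + 27128 = ((-4 - 94 - 6*147*(-94)) - 780) + 27128 = ((-4 - 94 + 82908) - 780) + 27128 = (82810 - 780) + 27128 = 82030 + 27128 = 109158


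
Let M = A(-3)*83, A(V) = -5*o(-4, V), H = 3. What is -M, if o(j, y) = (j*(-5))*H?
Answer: 24900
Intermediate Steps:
o(j, y) = -15*j (o(j, y) = (j*(-5))*3 = -5*j*3 = -15*j)
A(V) = -300 (A(V) = -(-75)*(-4) = -5*60 = -300)
M = -24900 (M = -300*83 = -24900)
-M = -1*(-24900) = 24900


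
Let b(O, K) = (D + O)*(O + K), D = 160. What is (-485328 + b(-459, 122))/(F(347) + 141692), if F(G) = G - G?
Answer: -384565/141692 ≈ -2.7141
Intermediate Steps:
F(G) = 0
b(O, K) = (160 + O)*(K + O) (b(O, K) = (160 + O)*(O + K) = (160 + O)*(K + O))
(-485328 + b(-459, 122))/(F(347) + 141692) = (-485328 + ((-459)² + 160*122 + 160*(-459) + 122*(-459)))/(0 + 141692) = (-485328 + (210681 + 19520 - 73440 - 55998))/141692 = (-485328 + 100763)*(1/141692) = -384565*1/141692 = -384565/141692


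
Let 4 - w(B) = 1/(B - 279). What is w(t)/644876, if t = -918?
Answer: 4789/771916572 ≈ 6.2040e-6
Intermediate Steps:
w(B) = 4 - 1/(-279 + B) (w(B) = 4 - 1/(B - 279) = 4 - 1/(-279 + B))
w(t)/644876 = ((-1117 + 4*(-918))/(-279 - 918))/644876 = ((-1117 - 3672)/(-1197))*(1/644876) = -1/1197*(-4789)*(1/644876) = (4789/1197)*(1/644876) = 4789/771916572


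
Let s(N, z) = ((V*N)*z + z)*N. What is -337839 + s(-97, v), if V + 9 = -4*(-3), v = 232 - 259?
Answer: -1097349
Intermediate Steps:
v = -27
V = 3 (V = -9 - 4*(-3) = -9 + 12 = 3)
s(N, z) = N*(z + 3*N*z) (s(N, z) = ((3*N)*z + z)*N = (3*N*z + z)*N = (z + 3*N*z)*N = N*(z + 3*N*z))
-337839 + s(-97, v) = -337839 - 97*(-27)*(1 + 3*(-97)) = -337839 - 97*(-27)*(1 - 291) = -337839 - 97*(-27)*(-290) = -337839 - 759510 = -1097349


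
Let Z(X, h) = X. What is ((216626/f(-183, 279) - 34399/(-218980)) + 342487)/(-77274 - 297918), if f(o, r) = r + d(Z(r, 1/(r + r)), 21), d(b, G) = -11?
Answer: -5036714313523/5504689458720 ≈ -0.91499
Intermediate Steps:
f(o, r) = -11 + r (f(o, r) = r - 11 = -11 + r)
((216626/f(-183, 279) - 34399/(-218980)) + 342487)/(-77274 - 297918) = ((216626/(-11 + 279) - 34399/(-218980)) + 342487)/(-77274 - 297918) = ((216626/268 - 34399*(-1/218980)) + 342487)/(-375192) = ((216626*(1/268) + 34399/218980) + 342487)*(-1/375192) = ((108313/134 + 34399/218980) + 342487)*(-1/375192) = (11861495103/14671660 + 342487)*(-1/375192) = (5036714313523/14671660)*(-1/375192) = -5036714313523/5504689458720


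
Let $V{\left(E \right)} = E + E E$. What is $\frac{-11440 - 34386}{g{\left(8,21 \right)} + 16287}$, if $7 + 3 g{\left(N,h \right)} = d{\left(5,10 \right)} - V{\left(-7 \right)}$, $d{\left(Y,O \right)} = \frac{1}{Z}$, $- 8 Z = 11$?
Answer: $- \frac{756129}{268462} \approx -2.8165$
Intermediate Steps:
$Z = - \frac{11}{8}$ ($Z = \left(- \frac{1}{8}\right) 11 = - \frac{11}{8} \approx -1.375$)
$d{\left(Y,O \right)} = - \frac{8}{11}$ ($d{\left(Y,O \right)} = \frac{1}{- \frac{11}{8}} = - \frac{8}{11}$)
$V{\left(E \right)} = E + E^{2}$
$g{\left(N,h \right)} = - \frac{547}{33}$ ($g{\left(N,h \right)} = - \frac{7}{3} + \frac{- \frac{8}{11} - - 7 \left(1 - 7\right)}{3} = - \frac{7}{3} + \frac{- \frac{8}{11} - \left(-7\right) \left(-6\right)}{3} = - \frac{7}{3} + \frac{- \frac{8}{11} - 42}{3} = - \frac{7}{3} + \frac{1}{3} \left(- \frac{470}{11}\right) = - \frac{7}{3} - \frac{470}{33} = - \frac{547}{33}$)
$\frac{-11440 - 34386}{g{\left(8,21 \right)} + 16287} = \frac{-11440 - 34386}{- \frac{547}{33} + 16287} = - \frac{45826}{\frac{536924}{33}} = \left(-45826\right) \frac{33}{536924} = - \frac{756129}{268462}$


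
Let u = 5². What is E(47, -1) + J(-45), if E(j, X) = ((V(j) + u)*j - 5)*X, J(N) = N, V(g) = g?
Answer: -3424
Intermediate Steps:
u = 25
E(j, X) = X*(-5 + j*(25 + j)) (E(j, X) = ((j + 25)*j - 5)*X = ((25 + j)*j - 5)*X = (j*(25 + j) - 5)*X = (-5 + j*(25 + j))*X = X*(-5 + j*(25 + j)))
E(47, -1) + J(-45) = -(-5 + 47² + 25*47) - 45 = -(-5 + 2209 + 1175) - 45 = -1*3379 - 45 = -3379 - 45 = -3424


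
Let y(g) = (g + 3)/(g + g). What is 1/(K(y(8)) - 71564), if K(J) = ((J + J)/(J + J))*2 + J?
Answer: -16/1144981 ≈ -1.3974e-5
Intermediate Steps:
y(g) = (3 + g)/(2*g) (y(g) = (3 + g)/((2*g)) = (3 + g)*(1/(2*g)) = (3 + g)/(2*g))
K(J) = 2 + J (K(J) = ((2*J)/((2*J)))*2 + J = ((2*J)*(1/(2*J)))*2 + J = 1*2 + J = 2 + J)
1/(K(y(8)) - 71564) = 1/((2 + (½)*(3 + 8)/8) - 71564) = 1/((2 + (½)*(⅛)*11) - 71564) = 1/((2 + 11/16) - 71564) = 1/(43/16 - 71564) = 1/(-1144981/16) = -16/1144981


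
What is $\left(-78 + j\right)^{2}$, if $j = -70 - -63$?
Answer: $7225$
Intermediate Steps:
$j = -7$ ($j = -70 + 63 = -7$)
$\left(-78 + j\right)^{2} = \left(-78 - 7\right)^{2} = \left(-85\right)^{2} = 7225$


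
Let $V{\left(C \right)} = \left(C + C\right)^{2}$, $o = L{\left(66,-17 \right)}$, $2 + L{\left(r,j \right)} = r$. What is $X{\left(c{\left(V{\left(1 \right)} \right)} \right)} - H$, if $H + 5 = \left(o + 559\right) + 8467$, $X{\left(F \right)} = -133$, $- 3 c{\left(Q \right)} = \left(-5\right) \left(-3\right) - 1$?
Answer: $-9218$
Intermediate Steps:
$L{\left(r,j \right)} = -2 + r$
$o = 64$ ($o = -2 + 66 = 64$)
$V{\left(C \right)} = 4 C^{2}$ ($V{\left(C \right)} = \left(2 C\right)^{2} = 4 C^{2}$)
$c{\left(Q \right)} = - \frac{14}{3}$ ($c{\left(Q \right)} = - \frac{\left(-5\right) \left(-3\right) - 1}{3} = - \frac{15 - 1}{3} = \left(- \frac{1}{3}\right) 14 = - \frac{14}{3}$)
$H = 9085$ ($H = -5 + \left(\left(64 + 559\right) + 8467\right) = -5 + \left(623 + 8467\right) = -5 + 9090 = 9085$)
$X{\left(c{\left(V{\left(1 \right)} \right)} \right)} - H = -133 - 9085 = -9218$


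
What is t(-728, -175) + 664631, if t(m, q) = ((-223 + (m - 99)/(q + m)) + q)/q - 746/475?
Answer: 1995540059032/3002475 ≈ 6.6463e+5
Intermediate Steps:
t(m, q) = -746/475 + (-223 + q + (-99 + m)/(m + q))/q (t(m, q) = ((-223 + (-99 + m)/(m + q)) + q)/q - 746*1/475 = ((-223 + (-99 + m)/(m + q)) + q)/q - 746/475 = (-223 + q + (-99 + m)/(m + q))/q - 746/475 = -746/475 + (-223 + q + (-99 + m)/(m + q))/q)
t(-728, -175) + 664631 = (1/475)*(-47025 - 105925*(-175) - 105450*(-728) - 271*(-175)**2 - 271*(-728)*(-175))/(-175*(-728 - 175)) + 664631 = (1/475)*(-1/175)*(-47025 + 18536875 + 76767600 - 271*30625 - 34525400)/(-903) + 664631 = (1/475)*(-1/175)*(-1/903)*(-47025 + 18536875 + 76767600 - 8299375 - 34525400) + 664631 = (1/475)*(-1/175)*(-1/903)*52432675 + 664631 = 2097307/3002475 + 664631 = 1995540059032/3002475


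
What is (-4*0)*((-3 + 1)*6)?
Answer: 0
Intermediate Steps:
(-4*0)*((-3 + 1)*6) = (-1*0)*(-2*6) = 0*(-12) = 0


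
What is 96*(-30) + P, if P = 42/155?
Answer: -446358/155 ≈ -2879.7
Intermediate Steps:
P = 42/155 (P = 42*(1/155) = 42/155 ≈ 0.27097)
96*(-30) + P = 96*(-30) + 42/155 = -2880 + 42/155 = -446358/155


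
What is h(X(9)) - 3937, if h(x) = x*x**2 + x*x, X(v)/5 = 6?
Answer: 23963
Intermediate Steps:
X(v) = 30 (X(v) = 5*6 = 30)
h(x) = x**2 + x**3 (h(x) = x**3 + x**2 = x**2 + x**3)
h(X(9)) - 3937 = 30**2*(1 + 30) - 3937 = 900*31 - 3937 = 27900 - 3937 = 23963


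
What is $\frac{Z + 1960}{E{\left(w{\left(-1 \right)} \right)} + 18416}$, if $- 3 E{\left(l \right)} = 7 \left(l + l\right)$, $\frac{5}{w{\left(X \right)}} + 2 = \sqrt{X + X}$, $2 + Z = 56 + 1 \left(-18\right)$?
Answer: $\frac{496447116}{4582380841} - \frac{104790 i \sqrt{2}}{4582380841} \approx 0.10834 - 3.234 \cdot 10^{-5} i$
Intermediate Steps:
$Z = 36$ ($Z = -2 + \left(56 + 1 \left(-18\right)\right) = -2 + \left(56 - 18\right) = -2 + 38 = 36$)
$w{\left(X \right)} = \frac{5}{-2 + \sqrt{2} \sqrt{X}}$ ($w{\left(X \right)} = \frac{5}{-2 + \sqrt{X + X}} = \frac{5}{-2 + \sqrt{2 X}} = \frac{5}{-2 + \sqrt{2} \sqrt{X}}$)
$E{\left(l \right)} = - \frac{14 l}{3}$ ($E{\left(l \right)} = - \frac{7 \left(l + l\right)}{3} = - \frac{7 \cdot 2 l}{3} = - \frac{14 l}{3}$)
$\frac{Z + 1960}{E{\left(w{\left(-1 \right)} \right)} + 18416} = \frac{36 + 1960}{- \frac{14 \frac{5}{-2 + \sqrt{2} \sqrt{-1}}}{3} + 18416} = \frac{1996}{- \frac{14 \frac{5}{-2 + \sqrt{2} i}}{3} + 18416} = \frac{1996}{- \frac{14 \frac{5}{-2 + i \sqrt{2}}}{3} + 18416} = \frac{1996}{- \frac{70}{3 \left(-2 + i \sqrt{2}\right)} + 18416} = \frac{1996}{18416 - \frac{70}{3 \left(-2 + i \sqrt{2}\right)}}$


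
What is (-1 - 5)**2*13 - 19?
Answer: 449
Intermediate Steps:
(-1 - 5)**2*13 - 19 = (-6)**2*13 - 19 = 36*13 - 19 = 468 - 19 = 449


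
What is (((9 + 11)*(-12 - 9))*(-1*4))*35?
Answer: 58800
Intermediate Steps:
(((9 + 11)*(-12 - 9))*(-1*4))*35 = ((20*(-21))*(-4))*35 = -420*(-4)*35 = 1680*35 = 58800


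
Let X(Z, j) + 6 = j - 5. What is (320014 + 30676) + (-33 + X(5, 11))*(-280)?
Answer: 359930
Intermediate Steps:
X(Z, j) = -11 + j (X(Z, j) = -6 + (j - 5) = -6 + (-5 + j) = -11 + j)
(320014 + 30676) + (-33 + X(5, 11))*(-280) = (320014 + 30676) + (-33 + (-11 + 11))*(-280) = 350690 + (-33 + 0)*(-280) = 350690 - 33*(-280) = 350690 + 9240 = 359930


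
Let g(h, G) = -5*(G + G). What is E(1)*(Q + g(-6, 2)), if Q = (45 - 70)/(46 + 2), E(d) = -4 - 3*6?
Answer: 10835/24 ≈ 451.46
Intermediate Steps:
E(d) = -22 (E(d) = -4 - 18 = -22)
g(h, G) = -10*G
Q = -25/48 ≈ -0.52083
E(1)*(Q + g(-6, 2)) = -22*(-25/48 - 10*2) = -22*(-25/48 - 20) = -22*(-985/48) = 10835/24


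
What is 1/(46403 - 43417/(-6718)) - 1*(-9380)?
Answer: 2924484878698/311778771 ≈ 9380.0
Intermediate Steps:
1/(46403 - 43417/(-6718)) - 1*(-9380) = 1/(46403 - 43417*(-1/6718)) + 9380 = 1/(46403 + 43417/6718) + 9380 = 1/(311778771/6718) + 9380 = 6718/311778771 + 9380 = 2924484878698/311778771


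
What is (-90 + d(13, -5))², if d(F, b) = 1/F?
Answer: 1366561/169 ≈ 8086.2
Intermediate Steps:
(-90 + d(13, -5))² = (-90 + 1/13)² = (-1169/13)² = 1366561/169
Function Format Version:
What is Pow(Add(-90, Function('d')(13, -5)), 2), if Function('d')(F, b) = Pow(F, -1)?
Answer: Rational(1366561, 169) ≈ 8086.2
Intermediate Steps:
Pow(Add(-90, Function('d')(13, -5)), 2) = Pow(Add(-90, Pow(13, -1)), 2) = Pow(Add(-90, Rational(1, 13)), 2) = Pow(Rational(-1169, 13), 2) = Rational(1366561, 169)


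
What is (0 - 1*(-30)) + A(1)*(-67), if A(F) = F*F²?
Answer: -37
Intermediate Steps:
A(F) = F³
(0 - 1*(-30)) + A(1)*(-67) = (0 - 1*(-30)) + 1³*(-67) = (0 + 30) + 1*(-67) = 30 - 67 = -37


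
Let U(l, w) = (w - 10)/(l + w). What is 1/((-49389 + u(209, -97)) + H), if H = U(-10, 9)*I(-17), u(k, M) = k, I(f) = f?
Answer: -1/49197 ≈ -2.0326e-5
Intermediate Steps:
U(l, w) = (-10 + w)/(l + w)
H = -17 (H = ((-10 + 9)/(-10 + 9))*(-17) = (-1/(-1))*(-17) = -1*(-1)*(-17) = 1*(-17) = -17)
1/((-49389 + u(209, -97)) + H) = 1/((-49389 + 209) - 17) = 1/(-49180 - 17) = 1/(-49197) = -1/49197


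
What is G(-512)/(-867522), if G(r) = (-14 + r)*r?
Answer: -134656/433761 ≈ -0.31044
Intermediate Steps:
G(r) = r*(-14 + r)
G(-512)/(-867522) = -512*(-14 - 512)/(-867522) = -512*(-526)*(-1/867522) = 269312*(-1/867522) = -134656/433761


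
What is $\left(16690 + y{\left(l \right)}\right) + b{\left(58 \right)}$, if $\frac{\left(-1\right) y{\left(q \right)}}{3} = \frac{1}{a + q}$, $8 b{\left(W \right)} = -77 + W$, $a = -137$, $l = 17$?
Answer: $\frac{333753}{20} \approx 16688.0$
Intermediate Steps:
$b{\left(W \right)} = - \frac{77}{8} + \frac{W}{8}$ ($b{\left(W \right)} = \frac{-77 + W}{8} = - \frac{77}{8} + \frac{W}{8}$)
$y{\left(q \right)} = - \frac{3}{-137 + q}$
$\left(16690 + y{\left(l \right)}\right) + b{\left(58 \right)} = \left(16690 - \frac{3}{-137 + 17}\right) + \left(- \frac{77}{8} + \frac{1}{8} \cdot 58\right) = \left(16690 - \frac{3}{-120}\right) + \left(- \frac{77}{8} + \frac{29}{4}\right) = \left(16690 - - \frac{1}{40}\right) - \frac{19}{8} = \left(16690 + \frac{1}{40}\right) - \frac{19}{8} = \frac{667601}{40} - \frac{19}{8} = \frac{333753}{20}$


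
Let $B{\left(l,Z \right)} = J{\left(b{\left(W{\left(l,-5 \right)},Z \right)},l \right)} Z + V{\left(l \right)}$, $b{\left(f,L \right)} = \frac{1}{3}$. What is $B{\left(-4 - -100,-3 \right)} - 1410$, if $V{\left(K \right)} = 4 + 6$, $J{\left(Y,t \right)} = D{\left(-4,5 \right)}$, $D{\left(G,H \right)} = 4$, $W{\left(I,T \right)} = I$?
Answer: $-1412$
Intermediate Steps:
$b{\left(f,L \right)} = \frac{1}{3}$
$J{\left(Y,t \right)} = 4$
$V{\left(K \right)} = 10$
$B{\left(l,Z \right)} = 10 + 4 Z$ ($B{\left(l,Z \right)} = 4 Z + 10 = 10 + 4 Z$)
$B{\left(-4 - -100,-3 \right)} - 1410 = \left(10 + 4 \left(-3\right)\right) - 1410 = \left(10 - 12\right) - 1410 = -2 - 1410 = -1412$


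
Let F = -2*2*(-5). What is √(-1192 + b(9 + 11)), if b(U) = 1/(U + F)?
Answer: I*√476790/20 ≈ 34.525*I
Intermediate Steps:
F = 20 (F = -4*(-5) = 20)
b(U) = 1/(20 + U) (b(U) = 1/(U + 20) = 1/(20 + U))
√(-1192 + b(9 + 11)) = √(-1192 + 1/(20 + (9 + 11))) = √(-1192 + 1/(20 + 20)) = √(-1192 + 1/40) = √(-47679/40) = I*√476790/20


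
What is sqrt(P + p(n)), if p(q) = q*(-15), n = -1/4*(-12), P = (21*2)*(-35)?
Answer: I*sqrt(1515) ≈ 38.923*I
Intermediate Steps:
P = -1470 (P = 42*(-35) = -1470)
n = 3 (n = -1*1/4*(-12) = -1/4*(-12) = 3)
p(q) = -15*q
sqrt(P + p(n)) = sqrt(-1470 - 15*3) = sqrt(-1470 - 45) = sqrt(-1515) = I*sqrt(1515)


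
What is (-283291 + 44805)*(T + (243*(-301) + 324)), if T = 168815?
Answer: -22893702056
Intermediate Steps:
(-283291 + 44805)*(T + (243*(-301) + 324)) = (-283291 + 44805)*(168815 + (243*(-301) + 324)) = -238486*(168815 + (-73143 + 324)) = -238486*(168815 - 72819) = -238486*95996 = -22893702056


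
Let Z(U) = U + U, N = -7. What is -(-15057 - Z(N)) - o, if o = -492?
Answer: 15535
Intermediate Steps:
Z(U) = 2*U
-(-15057 - Z(N)) - o = -(-15057 - 2*(-7)) - 1*(-492) = -(-15057 - 1*(-14)) + 492 = -(-15057 + 14) + 492 = -1*(-15043) + 492 = 15043 + 492 = 15535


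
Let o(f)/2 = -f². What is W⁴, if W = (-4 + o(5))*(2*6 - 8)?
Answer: 2176782336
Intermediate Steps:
o(f) = -2*f² (o(f) = 2*(-f²) = -2*f²)
W = -216 (W = (-4 - 2*5²)*(2*6 - 8) = (-4 - 2*25)*(12 - 8) = (-4 - 50)*4 = -54*4 = -216)
W⁴ = (-216)⁴ = 2176782336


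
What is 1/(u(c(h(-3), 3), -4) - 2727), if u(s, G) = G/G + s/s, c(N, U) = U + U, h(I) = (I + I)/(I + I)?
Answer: -1/2725 ≈ -0.00036697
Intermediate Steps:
h(I) = 1 (h(I) = (2*I)/((2*I)) = (2*I)*(1/(2*I)) = 1)
c(N, U) = 2*U
u(s, G) = 2 (u(s, G) = 1 + 1 = 2)
1/(u(c(h(-3), 3), -4) - 2727) = 1/(2 - 2727) = 1/(-2725) = -1/2725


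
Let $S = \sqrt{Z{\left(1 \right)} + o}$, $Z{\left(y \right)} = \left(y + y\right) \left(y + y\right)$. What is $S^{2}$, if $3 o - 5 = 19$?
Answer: $12$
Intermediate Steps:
$Z{\left(y \right)} = 4 y^{2}$ ($Z{\left(y \right)} = 2 y 2 y = 4 y^{2}$)
$o = 8$ ($o = \frac{5}{3} + \frac{1}{3} \cdot 19 = \frac{5}{3} + \frac{19}{3} = 8$)
$S = 2 \sqrt{3}$ ($S = \sqrt{4 \cdot 1^{2} + 8} = \sqrt{4 \cdot 1 + 8} = \sqrt{4 + 8} = \sqrt{12} = 2 \sqrt{3} \approx 3.4641$)
$S^{2} = \left(2 \sqrt{3}\right)^{2} = 12$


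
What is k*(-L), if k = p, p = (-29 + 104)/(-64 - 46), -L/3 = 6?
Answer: -135/11 ≈ -12.273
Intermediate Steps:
L = -18 (L = -3*6 = -18)
p = -15/22 (p = 75/(-110) = 75*(-1/110) = -15/22 ≈ -0.68182)
k = -15/22 ≈ -0.68182
k*(-L) = -(-15)*(-18)/22 = -15/22*18 = -135/11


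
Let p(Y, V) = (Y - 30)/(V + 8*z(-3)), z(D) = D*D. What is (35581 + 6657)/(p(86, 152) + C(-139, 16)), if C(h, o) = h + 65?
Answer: -168952/295 ≈ -572.72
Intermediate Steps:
z(D) = D²
C(h, o) = 65 + h
p(Y, V) = (-30 + Y)/(72 + V) (p(Y, V) = (Y - 30)/(V + 8*(-3)²) = (-30 + Y)/(V + 8*9) = (-30 + Y)/(V + 72) = (-30 + Y)/(72 + V))
(35581 + 6657)/(p(86, 152) + C(-139, 16)) = (35581 + 6657)/((-30 + 86)/(72 + 152) + (65 - 139)) = 42238/(56/224 - 74) = 42238/((1/224)*56 - 74) = 42238/(¼ - 74) = 42238/(-295/4) = 42238*(-4/295) = -168952/295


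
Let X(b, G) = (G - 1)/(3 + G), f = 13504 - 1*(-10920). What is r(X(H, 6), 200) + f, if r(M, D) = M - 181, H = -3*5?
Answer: 218192/9 ≈ 24244.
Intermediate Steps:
H = -15
f = 24424 (f = 13504 + 10920 = 24424)
X(b, G) = (-1 + G)/(3 + G)
r(M, D) = -181 + M
r(X(H, 6), 200) + f = (-181 + (-1 + 6)/(3 + 6)) + 24424 = (-181 + 5/9) + 24424 = -1624/9 + 24424 = 218192/9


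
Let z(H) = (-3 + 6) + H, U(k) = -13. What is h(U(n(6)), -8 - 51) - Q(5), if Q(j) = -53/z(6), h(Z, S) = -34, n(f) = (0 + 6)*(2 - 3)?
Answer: -253/9 ≈ -28.111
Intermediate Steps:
n(f) = -6 (n(f) = 6*(-1) = -6)
z(H) = 3 + H
Q(j) = -53/9 (Q(j) = -53/(3 + 6) = -53/9)
h(U(n(6)), -8 - 51) - Q(5) = -34 - 1*(-53/9) = -34 + 53/9 = -253/9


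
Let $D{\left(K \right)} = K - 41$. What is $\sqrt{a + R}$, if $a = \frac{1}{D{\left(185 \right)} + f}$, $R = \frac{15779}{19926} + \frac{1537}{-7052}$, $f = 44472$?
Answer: $\frac{\sqrt{425498743902606}}{27227772} \approx 0.7576$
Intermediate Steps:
$D{\left(K \right)} = -41 + K$ ($D{\left(K \right)} = K - 41 = -41 + K$)
$R = \frac{983503}{1713636}$ ($R = 15779 \cdot \frac{1}{19926} + 1537 \left(- \frac{1}{7052}\right) = \frac{15779}{19926} - \frac{1537}{7052} = \frac{983503}{1713636} \approx 0.57393$)
$a = \frac{1}{44616}$ ($a = \frac{1}{\left(-41 + 185\right) + 44472} = \frac{1}{144 + 44472} = \frac{1}{44616} \approx 2.2413 \cdot 10^{-5}$)
$\sqrt{a + R} = \sqrt{\frac{1}{44616} + \frac{983503}{1713636}} = \sqrt{\frac{3656806957}{6371298648}} = \frac{\sqrt{425498743902606}}{27227772}$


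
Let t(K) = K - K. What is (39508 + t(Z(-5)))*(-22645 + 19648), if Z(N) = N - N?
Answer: -118405476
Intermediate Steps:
Z(N) = 0
t(K) = 0
(39508 + t(Z(-5)))*(-22645 + 19648) = (39508 + 0)*(-22645 + 19648) = 39508*(-2997) = -118405476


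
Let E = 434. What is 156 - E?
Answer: -278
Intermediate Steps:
156 - E = 156 - 1*434 = 156 - 434 = -278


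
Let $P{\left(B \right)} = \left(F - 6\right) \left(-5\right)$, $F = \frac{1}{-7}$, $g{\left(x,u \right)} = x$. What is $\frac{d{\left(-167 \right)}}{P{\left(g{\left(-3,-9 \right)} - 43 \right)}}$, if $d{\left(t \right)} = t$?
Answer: $- \frac{1169}{215} \approx -5.4372$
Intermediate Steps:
$F = - \frac{1}{7} \approx -0.14286$
$P{\left(B \right)} = \frac{215}{7}$ ($P{\left(B \right)} = \left(- \frac{1}{7} - 6\right) \left(-5\right) = \left(- \frac{43}{7}\right) \left(-5\right) = \frac{215}{7}$)
$\frac{d{\left(-167 \right)}}{P{\left(g{\left(-3,-9 \right)} - 43 \right)}} = - \frac{167}{\frac{215}{7}} = \left(-167\right) \frac{7}{215} = - \frac{1169}{215}$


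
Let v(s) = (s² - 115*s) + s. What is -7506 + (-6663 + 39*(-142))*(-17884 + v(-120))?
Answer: -124408902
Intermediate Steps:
v(s) = s² - 114*s
-7506 + (-6663 + 39*(-142))*(-17884 + v(-120)) = -7506 + (-6663 + 39*(-142))*(-17884 - 120*(-114 - 120)) = -7506 + (-6663 - 5538)*(-17884 - 120*(-234)) = -7506 - 12201*(-17884 + 28080) = -7506 - 12201*10196 = -7506 - 124401396 = -124408902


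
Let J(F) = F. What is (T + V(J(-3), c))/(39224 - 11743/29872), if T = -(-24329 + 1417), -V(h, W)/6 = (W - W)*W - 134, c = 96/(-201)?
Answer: 708444352/1171687585 ≈ 0.60464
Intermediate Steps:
c = -32/67 (c = 96*(-1/201) = -32/67 ≈ -0.47761)
V(h, W) = 804 (V(h, W) = -6*((W - W)*W - 134) = -6*(0*W - 134) = -6*(0 - 134) = -6*(-134) = 804)
T = 22912 (T = -1*(-22912) = 22912)
(T + V(J(-3), c))/(39224 - 11743/29872) = (22912 + 804)/(39224 - 11743/29872) = 23716/(39224 - 11743*1/29872) = 23716/(39224 - 11743/29872) = 23716/(1171687585/29872) = 23716*(29872/1171687585) = 708444352/1171687585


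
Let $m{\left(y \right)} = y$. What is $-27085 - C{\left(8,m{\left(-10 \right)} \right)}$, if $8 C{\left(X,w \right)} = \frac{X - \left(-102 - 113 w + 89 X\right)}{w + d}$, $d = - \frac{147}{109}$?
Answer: $- \frac{67055487}{2474} \approx -27104.0$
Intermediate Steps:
$d = - \frac{147}{109}$ ($d = \left(-147\right) \frac{1}{109} = - \frac{147}{109} \approx -1.3486$)
$C{\left(X,w \right)} = \frac{102 - 88 X + 113 w}{8 \left(- \frac{147}{109} + w\right)}$ ($C{\left(X,w \right)} = \frac{\left(X - \left(-102 - 113 w + 89 X\right)\right) \frac{1}{w - \frac{147}{109}}}{8} = \frac{\left(X + \left(102 - 89 X + 113 w\right)\right) \frac{1}{- \frac{147}{109} + w}}{8} = \frac{\left(102 - 88 X + 113 w\right) \frac{1}{- \frac{147}{109} + w}}{8} = \frac{\frac{1}{- \frac{147}{109} + w} \left(102 - 88 X + 113 w\right)}{8} = \frac{102 - 88 X + 113 w}{8 \left(- \frac{147}{109} + w\right)}$)
$-27085 - C{\left(8,m{\left(-10 \right)} \right)} = -27085 - \frac{109 \left(102 - 704 + 113 \left(-10\right)\right)}{8 \left(-147 + 109 \left(-10\right)\right)} = -27085 - \frac{109 \left(102 - 704 - 1130\right)}{8 \left(-147 - 1090\right)} = -27085 - \frac{109}{8} \frac{1}{-1237} \left(-1732\right) = -27085 - \frac{109}{8} \left(- \frac{1}{1237}\right) \left(-1732\right) = -27085 - \frac{47197}{2474} = - \frac{67055487}{2474}$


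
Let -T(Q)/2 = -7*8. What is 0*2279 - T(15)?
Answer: -112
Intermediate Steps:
T(Q) = 112 (T(Q) = -(-14)*8 = -2*(-56) = 112)
0*2279 - T(15) = 0*2279 - 1*112 = 0 - 112 = -112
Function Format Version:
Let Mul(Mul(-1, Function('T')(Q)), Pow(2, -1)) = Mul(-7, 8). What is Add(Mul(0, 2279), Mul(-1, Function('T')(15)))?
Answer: -112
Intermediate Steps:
Function('T')(Q) = 112 (Function('T')(Q) = Mul(-2, Mul(-7, 8)) = Mul(-2, -56) = 112)
Add(Mul(0, 2279), Mul(-1, Function('T')(15))) = Add(Mul(0, 2279), Mul(-1, 112)) = Add(0, -112) = -112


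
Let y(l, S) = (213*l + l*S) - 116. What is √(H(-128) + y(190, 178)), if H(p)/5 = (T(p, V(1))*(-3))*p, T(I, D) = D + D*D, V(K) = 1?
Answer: √78014 ≈ 279.31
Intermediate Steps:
T(I, D) = D + D²
y(l, S) = -116 + 213*l + S*l (y(l, S) = (213*l + S*l) - 116 = -116 + 213*l + S*l)
H(p) = -30*p (H(p) = 5*(((1*(1 + 1))*(-3))*p) = 5*(((1*2)*(-3))*p) = 5*((2*(-3))*p) = 5*(-6*p) = -30*p)
√(H(-128) + y(190, 178)) = √(-30*(-128) + (-116 + 213*190 + 178*190)) = √(3840 + (-116 + 40470 + 33820)) = √(3840 + 74174) = √78014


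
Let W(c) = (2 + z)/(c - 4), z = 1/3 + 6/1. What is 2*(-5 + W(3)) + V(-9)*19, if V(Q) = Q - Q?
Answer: -80/3 ≈ -26.667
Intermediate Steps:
z = 19/3 (z = 1*(⅓) + 6*1 = ⅓ + 6 = 19/3 ≈ 6.3333)
W(c) = 25/(3*(-4 + c)) (W(c) = (2 + 19/3)/(c - 4) = 25/(3*(-4 + c)))
V(Q) = 0
2*(-5 + W(3)) + V(-9)*19 = 2*(-5 + 25/(3*(-4 + 3))) + 0*19 = 2*(-5 + (25/3)/(-1)) + 0 = 2*(-5 + (25/3)*(-1)) + 0 = 2*(-5 - 25/3) + 0 = 2*(-40/3) + 0 = -80/3 + 0 = -80/3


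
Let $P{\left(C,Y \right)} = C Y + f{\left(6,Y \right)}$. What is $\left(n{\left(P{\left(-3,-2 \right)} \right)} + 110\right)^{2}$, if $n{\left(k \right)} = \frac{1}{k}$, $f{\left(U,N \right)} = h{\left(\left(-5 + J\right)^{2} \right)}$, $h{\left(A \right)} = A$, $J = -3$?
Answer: $\frac{59305401}{4900} \approx 12103.0$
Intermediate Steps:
$f{\left(U,N \right)} = 64$ ($f{\left(U,N \right)} = \left(-5 - 3\right)^{2} = \left(-8\right)^{2} = 64$)
$P{\left(C,Y \right)} = 64 + C Y$ ($P{\left(C,Y \right)} = C Y + 64 = 64 + C Y$)
$\left(n{\left(P{\left(-3,-2 \right)} \right)} + 110\right)^{2} = \left(\frac{1}{64 - -6} + 110\right)^{2} = \left(\frac{1}{64 + 6} + 110\right)^{2} = \left(\frac{1}{70} + 110\right)^{2} = \left(\frac{7701}{70}\right)^{2} = \frac{59305401}{4900}$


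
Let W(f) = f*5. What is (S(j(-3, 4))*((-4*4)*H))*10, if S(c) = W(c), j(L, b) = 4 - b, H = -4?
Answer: 0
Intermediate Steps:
W(f) = 5*f
S(c) = 5*c
(S(j(-3, 4))*((-4*4)*H))*10 = ((5*(4 - 1*4))*(-4*4*(-4)))*10 = ((5*(4 - 4))*(-16*(-4)))*10 = ((5*0)*64)*10 = (0*64)*10 = 0*10 = 0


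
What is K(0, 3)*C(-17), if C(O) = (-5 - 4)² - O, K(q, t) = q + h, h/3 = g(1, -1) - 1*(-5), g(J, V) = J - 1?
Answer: 1470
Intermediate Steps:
g(J, V) = -1 + J
h = 15 (h = 3*((-1 + 1) - 1*(-5)) = 3*(0 + 5) = 3*5 = 15)
K(q, t) = 15 + q (K(q, t) = q + 15 = 15 + q)
C(O) = 81 - O (C(O) = (-9)² - O = 81 - O)
K(0, 3)*C(-17) = (15 + 0)*(81 - 1*(-17)) = 15*(81 + 17) = 15*98 = 1470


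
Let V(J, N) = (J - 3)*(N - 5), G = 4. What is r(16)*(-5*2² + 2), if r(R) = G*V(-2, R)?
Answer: 3960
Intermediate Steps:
V(J, N) = (-5 + N)*(-3 + J) (V(J, N) = (-3 + J)*(-5 + N) = (-5 + N)*(-3 + J))
r(R) = 100 - 20*R (r(R) = 4*(15 - 5*(-2) - 3*R - 2*R) = 4*(15 + 10 - 3*R - 2*R) = 4*(25 - 5*R) = 100 - 20*R)
r(16)*(-5*2² + 2) = (100 - 20*16)*(-5*2² + 2) = (100 - 320)*(-5*4 + 2) = -220*(-20 + 2) = -220*(-18) = 3960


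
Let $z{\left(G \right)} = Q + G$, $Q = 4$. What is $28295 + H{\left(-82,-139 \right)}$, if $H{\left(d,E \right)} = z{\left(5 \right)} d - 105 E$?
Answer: $42152$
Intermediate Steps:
$z{\left(G \right)} = 4 + G$
$H{\left(d,E \right)} = - 105 E + 9 d$ ($H{\left(d,E \right)} = \left(4 + 5\right) d - 105 E = 9 d - 105 E = - 105 E + 9 d$)
$28295 + H{\left(-82,-139 \right)} = 28295 + \left(\left(-105\right) \left(-139\right) + 9 \left(-82\right)\right) = 28295 + \left(14595 - 738\right) = 28295 + 13857 = 42152$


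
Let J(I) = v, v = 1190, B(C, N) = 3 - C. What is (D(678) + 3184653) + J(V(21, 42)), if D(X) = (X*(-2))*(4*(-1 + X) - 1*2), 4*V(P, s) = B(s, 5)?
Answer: -483493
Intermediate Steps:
V(P, s) = ¾ - s/4 (V(P, s) = (3 - s)/4 = ¾ - s/4)
J(I) = 1190
D(X) = -2*X*(-6 + 4*X) (D(X) = (-2*X)*((-4 + 4*X) - 2) = (-2*X)*(-6 + 4*X) = -2*X*(-6 + 4*X))
(D(678) + 3184653) + J(V(21, 42)) = (4*678*(3 - 2*678) + 3184653) + 1190 = (4*678*(3 - 1356) + 3184653) + 1190 = (4*678*(-1353) + 3184653) + 1190 = (-3669336 + 3184653) + 1190 = -484683 + 1190 = -483493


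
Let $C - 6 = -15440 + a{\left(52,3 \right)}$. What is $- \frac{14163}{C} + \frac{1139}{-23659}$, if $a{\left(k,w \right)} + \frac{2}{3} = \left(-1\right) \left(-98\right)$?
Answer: $\frac{952841861}{1088550590} \approx 0.87533$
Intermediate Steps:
$a{\left(k,w \right)} = \frac{292}{3}$ ($a{\left(k,w \right)} = - \frac{2}{3} - -98 = - \frac{2}{3} + 98 = \frac{292}{3}$)
$C = - \frac{46010}{3}$ ($C = 6 + \left(-15440 + \frac{292}{3}\right) = 6 - \frac{46028}{3} = - \frac{46010}{3} \approx -15337.0$)
$- \frac{14163}{C} + \frac{1139}{-23659} = - \frac{14163}{- \frac{46010}{3}} + \frac{1139}{-23659} = \left(-14163\right) \left(- \frac{3}{46010}\right) + 1139 \left(- \frac{1}{23659}\right) = \frac{42489}{46010} - \frac{1139}{23659} = \frac{952841861}{1088550590}$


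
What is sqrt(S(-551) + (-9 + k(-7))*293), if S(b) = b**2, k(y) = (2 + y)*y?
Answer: sqrt(311219) ≈ 557.87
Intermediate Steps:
k(y) = y*(2 + y)
sqrt(S(-551) + (-9 + k(-7))*293) = sqrt((-551)**2 + (-9 - 7*(2 - 7))*293) = sqrt(303601 + (-9 - 7*(-5))*293) = sqrt(303601 + (-9 + 35)*293) = sqrt(303601 + 26*293) = sqrt(303601 + 7618) = sqrt(311219)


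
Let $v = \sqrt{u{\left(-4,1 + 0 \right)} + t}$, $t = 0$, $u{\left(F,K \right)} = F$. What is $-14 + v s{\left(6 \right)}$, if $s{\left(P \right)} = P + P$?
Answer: $-14 + 24 i \approx -14.0 + 24.0 i$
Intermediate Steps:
$v = 2 i$ ($v = \sqrt{-4 + 0} = \sqrt{-4} = 2 i \approx 2.0 i$)
$s{\left(P \right)} = 2 P$
$-14 + v s{\left(6 \right)} = -14 + 2 i 2 \cdot 6 = -14 + 2 i 12 = -14 + 24 i$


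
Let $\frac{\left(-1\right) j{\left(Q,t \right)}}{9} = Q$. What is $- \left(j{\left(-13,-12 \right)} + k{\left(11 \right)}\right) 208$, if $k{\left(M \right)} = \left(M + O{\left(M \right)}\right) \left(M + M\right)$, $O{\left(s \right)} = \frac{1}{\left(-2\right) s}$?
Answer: $-74464$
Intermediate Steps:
$O{\left(s \right)} = - \frac{1}{2 s}$
$j{\left(Q,t \right)} = - 9 Q$
$k{\left(M \right)} = 2 M \left(M - \frac{1}{2 M}\right)$ ($k{\left(M \right)} = \left(M - \frac{1}{2 M}\right) \left(M + M\right) = \left(M - \frac{1}{2 M}\right) 2 M = 2 M \left(M - \frac{1}{2 M}\right)$)
$- \left(j{\left(-13,-12 \right)} + k{\left(11 \right)}\right) 208 = - \left(\left(-9\right) \left(-13\right) - \left(1 - 2 \cdot 11^{2}\right)\right) 208 = - \left(117 + \left(-1 + 2 \cdot 121\right)\right) 208 = - \left(117 + \left(-1 + 242\right)\right) 208 = - \left(117 + 241\right) 208 = - 358 \cdot 208 = \left(-1\right) 74464 = -74464$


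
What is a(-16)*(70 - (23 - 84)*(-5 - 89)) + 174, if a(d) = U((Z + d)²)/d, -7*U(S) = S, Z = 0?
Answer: -89406/7 ≈ -12772.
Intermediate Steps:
U(S) = -S/7
a(d) = -d/7 (a(d) = (-(0 + d)²/7)/d = (-d²/7)/d = -d/7)
a(-16)*(70 - (23 - 84)*(-5 - 89)) + 174 = (-⅐*(-16))*(70 - (23 - 84)*(-5 - 89)) + 174 = 16*(70 - (-61)*(-94))/7 + 174 = 16*(70 - 1*5734)/7 + 174 = 16*(70 - 5734)/7 + 174 = (16/7)*(-5664) + 174 = -90624/7 + 174 = -89406/7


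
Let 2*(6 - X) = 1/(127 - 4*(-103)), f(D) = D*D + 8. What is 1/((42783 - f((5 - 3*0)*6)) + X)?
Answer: 1078/45147717 ≈ 2.3877e-5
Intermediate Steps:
f(D) = 8 + D**2 (f(D) = D**2 + 8 = 8 + D**2)
X = 6467/1078 (X = 6 - 1/(2*(127 - 4*(-103))) = 6 - 1/(2*(127 + 412)) = 6 - 1/2/539 = 6 - 1/2*1/539 = 6 - 1/1078 = 6467/1078 ≈ 5.9991)
1/((42783 - f((5 - 3*0)*6)) + X) = 1/((42783 - (8 + ((5 - 3*0)*6)**2)) + 6467/1078) = 1/((42783 - (8 + ((5 + 0)*6)**2)) + 6467/1078) = 1/((42783 - (8 + (5*6)**2)) + 6467/1078) = 1/((42783 - (8 + 30**2)) + 6467/1078) = 1/((42783 - (8 + 900)) + 6467/1078) = 1/((42783 - 1*908) + 6467/1078) = 1/((42783 - 908) + 6467/1078) = 1/(41875 + 6467/1078) = 1/(45147717/1078) = 1078/45147717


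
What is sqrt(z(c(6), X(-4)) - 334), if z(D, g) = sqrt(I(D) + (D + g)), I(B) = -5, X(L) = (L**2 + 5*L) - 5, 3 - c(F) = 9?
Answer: sqrt(-334 + 2*I*sqrt(5)) ≈ 0.1223 + 18.276*I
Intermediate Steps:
c(F) = -6 (c(F) = 3 - 1*9 = 3 - 9 = -6)
X(L) = -5 + L**2 + 5*L
z(D, g) = sqrt(-5 + D + g) (z(D, g) = sqrt(-5 + (D + g)) = sqrt(-5 + D + g))
sqrt(z(c(6), X(-4)) - 334) = sqrt(sqrt(-5 - 6 + (-5 + (-4)**2 + 5*(-4))) - 334) = sqrt(sqrt(-5 - 6 + (-5 + 16 - 20)) - 334) = sqrt(sqrt(-5 - 6 - 9) - 334) = sqrt(sqrt(-20) - 334) = sqrt(2*I*sqrt(5) - 334) = sqrt(-334 + 2*I*sqrt(5))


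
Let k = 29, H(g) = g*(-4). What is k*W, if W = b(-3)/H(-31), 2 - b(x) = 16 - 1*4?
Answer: -145/62 ≈ -2.3387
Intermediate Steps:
b(x) = -10 (b(x) = 2 - (16 - 1*4) = 2 - (16 - 4) = 2 - 1*12 = 2 - 12 = -10)
H(g) = -4*g
W = -5/62 (W = -10/((-4*(-31))) = -10/124 = -10*1/124 = -5/62 ≈ -0.080645)
k*W = 29*(-5/62) = -145/62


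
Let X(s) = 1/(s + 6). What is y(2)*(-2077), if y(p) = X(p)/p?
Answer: -2077/16 ≈ -129.81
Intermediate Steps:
X(s) = 1/(6 + s)
y(p) = 1/(p*(6 + p)) (y(p) = 1/((6 + p)*p) = 1/(p*(6 + p)))
y(2)*(-2077) = (1/(2*(6 + 2)))*(-2077) = ((½)/8)*(-2077) = ((½)*(⅛))*(-2077) = (1/16)*(-2077) = -2077/16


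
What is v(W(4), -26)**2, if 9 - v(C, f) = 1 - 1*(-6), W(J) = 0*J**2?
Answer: 4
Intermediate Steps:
W(J) = 0
v(C, f) = 2 (v(C, f) = 9 - (1 - 1*(-6)) = 9 - (1 + 6) = 9 - 1*7 = 9 - 7 = 2)
v(W(4), -26)**2 = 2**2 = 4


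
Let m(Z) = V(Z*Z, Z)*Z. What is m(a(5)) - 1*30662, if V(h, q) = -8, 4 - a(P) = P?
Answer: -30654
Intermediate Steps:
a(P) = 4 - P
m(Z) = -8*Z
m(a(5)) - 1*30662 = -8*(4 - 1*5) - 1*30662 = -8*(4 - 5) - 30662 = -8*(-1) - 30662 = 8 - 30662 = -30654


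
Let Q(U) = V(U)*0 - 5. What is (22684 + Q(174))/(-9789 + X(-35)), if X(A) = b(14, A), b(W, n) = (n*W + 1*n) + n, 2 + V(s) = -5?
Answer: -22679/10349 ≈ -2.1914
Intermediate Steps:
V(s) = -7 (V(s) = -2 - 5 = -7)
b(W, n) = 2*n + W*n (b(W, n) = (W*n + n) + n = (n + W*n) + n = 2*n + W*n)
Q(U) = -5 (Q(U) = -7*0 - 5 = 0 - 5 = -5)
X(A) = 16*A (X(A) = A*(2 + 14) = A*16 = 16*A)
(22684 + Q(174))/(-9789 + X(-35)) = (22684 - 5)/(-9789 + 16*(-35)) = 22679/(-9789 - 560) = 22679/(-10349) = 22679*(-1/10349) = -22679/10349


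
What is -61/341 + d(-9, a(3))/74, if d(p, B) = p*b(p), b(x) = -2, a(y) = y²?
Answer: 812/12617 ≈ 0.064358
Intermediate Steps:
d(p, B) = -2*p (d(p, B) = p*(-2) = -2*p)
-61/341 + d(-9, a(3))/74 = -61/341 - 2*(-9)/74 = -61*1/341 + 18*(1/74) = -61/341 + 9/37 = 812/12617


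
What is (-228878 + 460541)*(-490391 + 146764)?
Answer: -79605661701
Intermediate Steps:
(-228878 + 460541)*(-490391 + 146764) = 231663*(-343627) = -79605661701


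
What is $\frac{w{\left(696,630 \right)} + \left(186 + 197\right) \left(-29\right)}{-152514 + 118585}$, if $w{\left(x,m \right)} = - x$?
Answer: $\frac{319}{917} \approx 0.34787$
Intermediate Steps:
$\frac{w{\left(696,630 \right)} + \left(186 + 197\right) \left(-29\right)}{-152514 + 118585} = \frac{\left(-1\right) 696 + \left(186 + 197\right) \left(-29\right)}{-152514 + 118585} = \frac{-696 + 383 \left(-29\right)}{-33929} = \left(-696 - 11107\right) \left(- \frac{1}{33929}\right) = \left(-11803\right) \left(- \frac{1}{33929}\right) = \frac{319}{917}$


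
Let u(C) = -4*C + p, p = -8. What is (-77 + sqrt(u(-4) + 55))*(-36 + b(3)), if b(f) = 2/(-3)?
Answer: 8470/3 - 110*sqrt(7) ≈ 2532.3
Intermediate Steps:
b(f) = -2/3 (b(f) = 2*(-1/3) = -2/3)
u(C) = -8 - 4*C (u(C) = -4*C - 8 = -8 - 4*C)
(-77 + sqrt(u(-4) + 55))*(-36 + b(3)) = (-77 + sqrt((-8 - 4*(-4)) + 55))*(-36 - 2/3) = (-77 + sqrt((-8 + 16) + 55))*(-110/3) = (-77 + sqrt(8 + 55))*(-110/3) = (-77 + sqrt(63))*(-110/3) = (-77 + 3*sqrt(7))*(-110/3) = 8470/3 - 110*sqrt(7)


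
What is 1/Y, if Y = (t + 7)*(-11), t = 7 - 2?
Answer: -1/132 ≈ -0.0075758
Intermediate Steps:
t = 5
Y = -132 (Y = (5 + 7)*(-11) = 12*(-11) = -132)
1/Y = 1/(-132) = -1/132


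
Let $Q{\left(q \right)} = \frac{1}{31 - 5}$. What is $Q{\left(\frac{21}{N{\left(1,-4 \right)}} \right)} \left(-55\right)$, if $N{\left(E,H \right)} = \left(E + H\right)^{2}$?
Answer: $- \frac{55}{26} \approx -2.1154$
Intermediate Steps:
$Q{\left(q \right)} = \frac{1}{26}$
$Q{\left(\frac{21}{N{\left(1,-4 \right)}} \right)} \left(-55\right) = \frac{1}{26} \left(-55\right) = - \frac{55}{26}$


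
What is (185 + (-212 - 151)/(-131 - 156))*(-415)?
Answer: -22185070/287 ≈ -77300.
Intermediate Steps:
(185 + (-212 - 151)/(-131 - 156))*(-415) = (185 - 363/(-287))*(-415) = (185 - 363*(-1/287))*(-415) = (185 + 363/287)*(-415) = (53458/287)*(-415) = -22185070/287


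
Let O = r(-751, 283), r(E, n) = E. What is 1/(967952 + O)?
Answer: 1/967201 ≈ 1.0339e-6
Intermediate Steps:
O = -751
1/(967952 + O) = 1/(967952 - 751) = 1/967201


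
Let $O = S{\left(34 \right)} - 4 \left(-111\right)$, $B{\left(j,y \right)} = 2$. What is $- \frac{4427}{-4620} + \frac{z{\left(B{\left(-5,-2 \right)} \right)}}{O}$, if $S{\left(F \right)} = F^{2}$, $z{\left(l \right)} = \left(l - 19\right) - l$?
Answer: $\frac{349771}{369600} \approx 0.94635$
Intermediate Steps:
$z{\left(l \right)} = -19$ ($z{\left(l \right)} = \left(-19 + l\right) - l = -19$)
$O = 1600$ ($O = 34^{2} - 4 \left(-111\right) = 1156 - -444 = 1156 + 444 = 1600$)
$- \frac{4427}{-4620} + \frac{z{\left(B{\left(-5,-2 \right)} \right)}}{O} = - \frac{4427}{-4620} - \frac{19}{1600} = \left(-4427\right) \left(- \frac{1}{4620}\right) - \frac{19}{1600} = \frac{4427}{4620} - \frac{19}{1600} = \frac{349771}{369600}$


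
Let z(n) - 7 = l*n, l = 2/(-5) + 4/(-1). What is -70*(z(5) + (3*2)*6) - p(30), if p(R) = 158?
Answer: -1628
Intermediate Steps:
l = -22/5 (l = 2*(-⅕) + 4*(-1) = -⅖ - 4 = -22/5 ≈ -4.4000)
z(n) = 7 - 22*n/5
-70*(z(5) + (3*2)*6) - p(30) = -70*((7 - 22/5*5) + (3*2)*6) - 1*158 = -70*((7 - 22) + 6*6) - 158 = -70*(-15 + 36) - 158 = -70*21 - 158 = -1470 - 158 = -1628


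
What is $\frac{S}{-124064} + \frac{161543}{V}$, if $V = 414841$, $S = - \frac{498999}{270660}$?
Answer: $\frac{1808228536993493}{4643337747601280} \approx 0.38942$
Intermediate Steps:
$S = - \frac{166333}{90220}$ ($S = \left(-498999\right) \frac{1}{270660} = - \frac{166333}{90220} \approx -1.8436$)
$\frac{S}{-124064} + \frac{161543}{V} = - \frac{166333}{90220 \left(-124064\right)} + \frac{161543}{414841} = \left(- \frac{166333}{90220}\right) \left(- \frac{1}{124064}\right) + 161543 \cdot \frac{1}{414841} = \frac{166333}{11193054080} + \frac{161543}{414841} = \frac{1808228536993493}{4643337747601280}$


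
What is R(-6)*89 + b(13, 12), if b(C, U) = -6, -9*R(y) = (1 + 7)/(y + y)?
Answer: 16/27 ≈ 0.59259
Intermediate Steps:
R(y) = -4/(9*y) (R(y) = -(1 + 7)/(9*(y + y)) = -8/(9*(2*y)) = -8*1/(2*y)/9 = -4/(9*y))
R(-6)*89 + b(13, 12) = -4/9/(-6)*89 - 6 = -4/9*(-1/6)*89 - 6 = (2/27)*89 - 6 = 178/27 - 6 = 16/27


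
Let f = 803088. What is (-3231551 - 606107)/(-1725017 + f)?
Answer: 3837658/921929 ≈ 4.1626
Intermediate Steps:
(-3231551 - 606107)/(-1725017 + f) = (-3231551 - 606107)/(-1725017 + 803088) = -3837658/(-921929) = -3837658*(-1/921929) = 3837658/921929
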